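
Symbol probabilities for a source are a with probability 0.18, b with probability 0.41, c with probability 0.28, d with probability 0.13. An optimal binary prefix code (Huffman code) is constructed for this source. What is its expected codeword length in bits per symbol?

Repeatedly combine the two least-probable nodes; the expected code length is the sum of the merged weights.
merge 13/100 + 9/50 → 31/100
merge 7/25 + 31/100 → 59/100
merge 41/100 + 59/100 → 1
L = 31/100 + 59/100 + 1 = 19/10 = 1.9 bits/symbol.

1.9 bits/symbol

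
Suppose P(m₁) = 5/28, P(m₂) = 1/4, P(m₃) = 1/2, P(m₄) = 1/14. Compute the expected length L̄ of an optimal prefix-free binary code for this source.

1.75 bits/symbol

Repeatedly combine the two least-probable nodes; the expected code length is the sum of the merged weights.
merge 1/14 + 5/28 → 1/4
merge 1/4 + 1/4 → 1/2
merge 1/2 + 1/2 → 1
L = 1/4 + 1/2 + 1 = 7/4 = 1.75 bits/symbol.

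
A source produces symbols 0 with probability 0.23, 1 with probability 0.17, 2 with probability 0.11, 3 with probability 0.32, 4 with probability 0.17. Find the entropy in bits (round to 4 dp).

H = −Σ pᵢ log₂ pᵢ.
−0.23·log₂(0.23) = 0.4877
−0.17·log₂(0.17) = 0.4346
−0.11·log₂(0.11) = 0.3503
−0.32·log₂(0.32) = 0.5260
−0.17·log₂(0.17) = 0.4346
Sum ≈ 2.2332 → 2.2332 bits.

2.2332 bits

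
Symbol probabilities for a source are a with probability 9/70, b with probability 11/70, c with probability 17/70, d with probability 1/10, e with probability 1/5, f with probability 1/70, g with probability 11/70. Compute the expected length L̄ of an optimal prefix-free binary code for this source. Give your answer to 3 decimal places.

Repeatedly combine the two least-probable nodes; the expected code length is the sum of the merged weights.
merge 1/70 + 1/10 → 4/35
merge 4/35 + 9/70 → 17/70
merge 11/70 + 11/70 → 11/35
merge 1/5 + 17/70 → 31/70
merge 17/70 + 11/35 → 39/70
merge 31/70 + 39/70 → 1
L = 4/35 + 17/70 + 11/35 + 31/70 + 39/70 + 1 = 187/70 ≈ 2.671 bits/symbol.

2.671 bits/symbol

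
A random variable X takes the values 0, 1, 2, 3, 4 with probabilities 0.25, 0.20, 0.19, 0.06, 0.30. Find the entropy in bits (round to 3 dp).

2.184 bits

H = −Σ pᵢ log₂ pᵢ.
−0.25·log₂(0.25) = 0.5000
−0.20·log₂(0.20) = 0.4644
−0.19·log₂(0.19) = 0.4552
−0.06·log₂(0.06) = 0.2435
−0.30·log₂(0.30) = 0.5211
Sum ≈ 2.1842 → 2.184 bits.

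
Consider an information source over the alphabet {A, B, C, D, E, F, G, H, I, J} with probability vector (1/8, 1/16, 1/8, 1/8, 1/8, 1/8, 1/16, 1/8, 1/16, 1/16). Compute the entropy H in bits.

Each probability is a power of 1/2, so log₂(1/p) is an integer.
H = Σ p·log₂(1/p) = 1/8·3 + 1/16·4 + 1/8·3 + 1/8·3 + 1/8·3 + 1/8·3 + 1/16·4 + 1/8·3 + 1/16·4 + 1/16·4 = 3.25 bits.

3.25 bits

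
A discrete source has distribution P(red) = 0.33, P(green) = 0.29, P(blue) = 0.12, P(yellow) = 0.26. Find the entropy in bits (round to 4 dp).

H = −Σ pᵢ log₂ pᵢ.
−0.33·log₂(0.33) = 0.5278
−0.29·log₂(0.29) = 0.5179
−0.12·log₂(0.12) = 0.3671
−0.26·log₂(0.26) = 0.5053
Sum ≈ 1.9181 → 1.9181 bits.

1.9181 bits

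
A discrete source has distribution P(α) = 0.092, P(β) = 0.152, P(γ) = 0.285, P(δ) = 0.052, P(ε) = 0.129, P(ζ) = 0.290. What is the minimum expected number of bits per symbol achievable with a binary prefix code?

Repeatedly combine the two least-probable nodes; the expected code length is the sum of the merged weights.
merge 13/250 + 23/250 → 18/125
merge 129/1000 + 18/125 → 273/1000
merge 19/125 + 273/1000 → 17/40
merge 57/200 + 29/100 → 23/40
merge 17/40 + 23/40 → 1
L = 18/125 + 273/1000 + 17/40 + 23/40 + 1 = 2417/1000 = 2.417 bits/symbol.

2.417 bits/symbol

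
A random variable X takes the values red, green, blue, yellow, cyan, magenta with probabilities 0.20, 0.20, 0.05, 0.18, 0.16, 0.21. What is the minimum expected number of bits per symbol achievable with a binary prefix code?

2.59 bits/symbol

Repeatedly combine the two least-probable nodes; the expected code length is the sum of the merged weights.
merge 1/20 + 4/25 → 21/100
merge 9/50 + 1/5 → 19/50
merge 1/5 + 21/100 → 41/100
merge 21/100 + 19/50 → 59/100
merge 41/100 + 59/100 → 1
L = 21/100 + 19/50 + 41/100 + 59/100 + 1 = 259/100 = 2.59 bits/symbol.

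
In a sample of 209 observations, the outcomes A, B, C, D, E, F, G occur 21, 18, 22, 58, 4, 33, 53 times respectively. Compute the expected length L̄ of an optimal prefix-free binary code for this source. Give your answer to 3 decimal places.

2.574 bits/symbol

Probabilities are the counts divided by 209.
Repeatedly combine the two least-probable nodes; the expected code length is the sum of the merged weights.
merge 4/209 + 18/209 → 2/19
merge 21/209 + 2/19 → 43/209
merge 2/19 + 3/19 → 5/19
merge 43/209 + 53/209 → 96/209
merge 5/19 + 58/209 → 113/209
merge 96/209 + 113/209 → 1
L = 2/19 + 43/209 + 5/19 + 96/209 + 113/209 + 1 = 538/209 ≈ 2.574 bits/symbol.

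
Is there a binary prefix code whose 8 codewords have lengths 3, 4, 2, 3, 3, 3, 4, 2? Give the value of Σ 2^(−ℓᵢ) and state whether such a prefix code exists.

1.125; no

With common denominator 2^4 = 16: Σ 2^(−ℓᵢ) = 2/16 + 1/16 + 4/16 + 2/16 + 2/16 + 2/16 + 1/16 + 4/16 = 18/16 = 1.125.
Kraft's inequality requires Σ ≤ 1; here Σ = 1.125 > 1, so no such prefix code exists.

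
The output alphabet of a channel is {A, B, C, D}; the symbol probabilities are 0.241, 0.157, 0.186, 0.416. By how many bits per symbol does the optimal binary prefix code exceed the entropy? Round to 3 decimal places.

0.035 bits

Entropy H = −Σ p log₂ p ≈ 1.8919 bits.
Huffman merges: 157/1000+93/500→343/1000; 241/1000+343/1000→73/125; 52/125+73/125→1. L = 1927/1000 ≈ 1.9270.
L − H = 1.9270 − 1.8919 = 0.035 bits.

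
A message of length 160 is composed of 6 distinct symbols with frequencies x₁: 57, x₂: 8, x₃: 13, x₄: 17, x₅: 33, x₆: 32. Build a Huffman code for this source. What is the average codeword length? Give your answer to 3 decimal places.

Probabilities are the counts divided by 160.
Repeatedly combine the two least-probable nodes; the expected code length is the sum of the merged weights.
merge 1/20 + 13/160 → 21/160
merge 17/160 + 21/160 → 19/80
merge 1/5 + 33/160 → 13/32
merge 19/80 + 57/160 → 19/32
merge 13/32 + 19/32 → 1
L = 21/160 + 19/80 + 13/32 + 19/32 + 1 = 379/160 ≈ 2.369 bits/symbol.

2.369 bits/symbol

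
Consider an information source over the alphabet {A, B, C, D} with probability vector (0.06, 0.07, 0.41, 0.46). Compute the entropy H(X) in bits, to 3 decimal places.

H = −Σ pᵢ log₂ pᵢ.
−0.06·log₂(0.06) = 0.2435
−0.07·log₂(0.07) = 0.2686
−0.41·log₂(0.41) = 0.5274
−0.46·log₂(0.46) = 0.5153
Sum ≈ 1.5548 → 1.555 bits.

1.555 bits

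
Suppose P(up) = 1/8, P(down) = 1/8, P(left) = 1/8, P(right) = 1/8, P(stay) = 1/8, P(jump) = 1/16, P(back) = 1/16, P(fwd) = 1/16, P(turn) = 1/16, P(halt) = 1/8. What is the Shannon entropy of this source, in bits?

3.25 bits

Each probability is a power of 1/2, so log₂(1/p) is an integer.
H = Σ p·log₂(1/p) = 1/8·3 + 1/8·3 + 1/8·3 + 1/8·3 + 1/8·3 + 1/16·4 + 1/16·4 + 1/16·4 + 1/16·4 + 1/8·3 = 3.25 bits.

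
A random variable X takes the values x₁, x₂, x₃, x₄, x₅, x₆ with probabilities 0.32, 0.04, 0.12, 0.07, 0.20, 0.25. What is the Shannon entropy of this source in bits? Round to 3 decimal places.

2.312 bits

H = −Σ pᵢ log₂ pᵢ.
−0.32·log₂(0.32) = 0.5260
−0.04·log₂(0.04) = 0.1858
−0.12·log₂(0.12) = 0.3671
−0.07·log₂(0.07) = 0.2686
−0.20·log₂(0.20) = 0.4644
−0.25·log₂(0.25) = 0.5000
Sum ≈ 2.3118 → 2.312 bits.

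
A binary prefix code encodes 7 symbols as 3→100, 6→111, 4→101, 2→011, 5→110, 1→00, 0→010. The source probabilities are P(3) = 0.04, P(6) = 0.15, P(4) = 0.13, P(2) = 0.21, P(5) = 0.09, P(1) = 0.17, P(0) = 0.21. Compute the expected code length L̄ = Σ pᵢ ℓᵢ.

2.83 bits/symbol

L̄ = Σ pᵢ·ℓᵢ = 0.04·3 + 0.15·3 + 0.13·3 + 0.21·3 + 0.09·3 + 0.17·2 + 0.21·3 = 2.83 bits/symbol.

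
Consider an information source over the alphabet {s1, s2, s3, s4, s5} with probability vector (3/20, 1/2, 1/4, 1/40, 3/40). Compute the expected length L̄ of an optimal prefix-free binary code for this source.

Repeatedly combine the two least-probable nodes; the expected code length is the sum of the merged weights.
merge 1/40 + 3/40 → 1/10
merge 1/10 + 3/20 → 1/4
merge 1/4 + 1/4 → 1/2
merge 1/2 + 1/2 → 1
L = 1/10 + 1/4 + 1/2 + 1 = 37/20 = 1.85 bits/symbol.

1.85 bits/symbol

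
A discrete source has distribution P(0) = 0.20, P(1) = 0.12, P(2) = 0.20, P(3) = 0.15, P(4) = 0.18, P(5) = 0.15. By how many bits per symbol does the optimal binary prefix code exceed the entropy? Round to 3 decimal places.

0.038 bits

Entropy H = −Σ p log₂ p ≈ 2.5622 bits.
Huffman merges: 3/25+3/20→27/100; 3/20+9/50→33/100; 1/5+1/5→2/5; 27/100+33/100→3/5; 2/5+3/5→1. L = 13/5 ≈ 2.6000.
L − H = 2.6000 − 2.5622 = 0.038 bits.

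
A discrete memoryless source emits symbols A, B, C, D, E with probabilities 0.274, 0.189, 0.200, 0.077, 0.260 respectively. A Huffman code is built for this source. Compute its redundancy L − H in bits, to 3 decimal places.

0.045 bits

Entropy H = −Σ p log₂ p ≈ 2.2205 bits.
Huffman merges: 77/1000+189/1000→133/500; 1/5+13/50→23/50; 133/500+137/500→27/50; 23/50+27/50→1. L = 1133/500 ≈ 2.2660.
L − H = 2.2660 − 2.2205 = 0.045 bits.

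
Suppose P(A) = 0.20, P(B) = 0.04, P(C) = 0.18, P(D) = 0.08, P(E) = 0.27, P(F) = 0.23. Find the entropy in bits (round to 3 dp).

H = −Σ pᵢ log₂ pᵢ.
−0.20·log₂(0.20) = 0.4644
−0.04·log₂(0.04) = 0.1858
−0.18·log₂(0.18) = 0.4453
−0.08·log₂(0.08) = 0.2915
−0.27·log₂(0.27) = 0.5100
−0.23·log₂(0.23) = 0.4877
Sum ≈ 2.3846 → 2.385 bits.

2.385 bits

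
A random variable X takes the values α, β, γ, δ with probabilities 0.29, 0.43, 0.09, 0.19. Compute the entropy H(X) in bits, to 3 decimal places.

1.809 bits

H = −Σ pᵢ log₂ pᵢ.
−0.29·log₂(0.29) = 0.5179
−0.43·log₂(0.43) = 0.5236
−0.09·log₂(0.09) = 0.3127
−0.19·log₂(0.19) = 0.4552
Sum ≈ 1.8093 → 1.809 bits.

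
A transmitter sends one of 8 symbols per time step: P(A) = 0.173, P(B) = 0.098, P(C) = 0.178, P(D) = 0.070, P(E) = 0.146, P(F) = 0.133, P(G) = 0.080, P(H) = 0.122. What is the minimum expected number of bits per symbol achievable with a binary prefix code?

Repeatedly combine the two least-probable nodes; the expected code length is the sum of the merged weights.
merge 7/100 + 2/25 → 3/20
merge 49/500 + 61/500 → 11/50
merge 133/1000 + 73/500 → 279/1000
merge 3/20 + 173/1000 → 323/1000
merge 89/500 + 11/50 → 199/500
merge 279/1000 + 323/1000 → 301/500
merge 199/500 + 301/500 → 1
L = 3/20 + 11/50 + 279/1000 + 323/1000 + 199/500 + 301/500 + 1 = 743/250 = 2.972 bits/symbol.

2.972 bits/symbol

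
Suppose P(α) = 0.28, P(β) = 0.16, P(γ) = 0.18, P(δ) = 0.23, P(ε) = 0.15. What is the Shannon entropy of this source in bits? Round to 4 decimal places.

2.2808 bits

H = −Σ pᵢ log₂ pᵢ.
−0.28·log₂(0.28) = 0.5142
−0.16·log₂(0.16) = 0.4230
−0.18·log₂(0.18) = 0.4453
−0.23·log₂(0.23) = 0.4877
−0.15·log₂(0.15) = 0.4105
Sum ≈ 2.2808 → 2.2808 bits.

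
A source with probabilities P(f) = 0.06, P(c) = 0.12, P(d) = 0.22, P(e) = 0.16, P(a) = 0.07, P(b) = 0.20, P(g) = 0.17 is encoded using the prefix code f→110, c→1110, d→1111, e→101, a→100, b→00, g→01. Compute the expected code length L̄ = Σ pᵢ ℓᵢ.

L̄ = Σ pᵢ·ℓᵢ = 0.06·3 + 0.12·4 + 0.22·4 + 0.16·3 + 0.07·3 + 0.20·2 + 0.17·2 = 2.97 bits/symbol.

2.97 bits/symbol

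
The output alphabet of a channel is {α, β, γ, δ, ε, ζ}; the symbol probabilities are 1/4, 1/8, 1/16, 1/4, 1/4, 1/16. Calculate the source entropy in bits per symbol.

2.375 bits

Each probability is a power of 1/2, so log₂(1/p) is an integer.
H = Σ p·log₂(1/p) = 1/4·2 + 1/8·3 + 1/16·4 + 1/4·2 + 1/4·2 + 1/16·4 = 2.375 bits.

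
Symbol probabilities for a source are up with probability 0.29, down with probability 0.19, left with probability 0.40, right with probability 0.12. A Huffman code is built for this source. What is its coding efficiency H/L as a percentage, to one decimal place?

97.9%

Entropy H = −Σ p log₂ p ≈ 1.8690 bits.
Huffman merges: 3/25+19/100→31/100; 29/100+31/100→3/5; 2/5+3/5→1. L = 191/100 ≈ 1.9100.
Efficiency = H/L = 1.8690/1.9100 = 97.9%.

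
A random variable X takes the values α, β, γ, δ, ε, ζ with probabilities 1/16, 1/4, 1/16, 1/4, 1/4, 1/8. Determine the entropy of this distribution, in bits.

2.375 bits

Each probability is a power of 1/2, so log₂(1/p) is an integer.
H = Σ p·log₂(1/p) = 1/16·4 + 1/4·2 + 1/16·4 + 1/4·2 + 1/4·2 + 1/8·3 = 2.375 bits.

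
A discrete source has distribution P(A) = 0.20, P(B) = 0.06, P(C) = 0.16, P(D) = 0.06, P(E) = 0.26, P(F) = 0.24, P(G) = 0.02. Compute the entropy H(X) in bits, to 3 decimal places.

H = −Σ pᵢ log₂ pᵢ.
−0.20·log₂(0.20) = 0.4644
−0.06·log₂(0.06) = 0.2435
−0.16·log₂(0.16) = 0.4230
−0.06·log₂(0.06) = 0.2435
−0.26·log₂(0.26) = 0.5053
−0.24·log₂(0.24) = 0.4941
−0.02·log₂(0.02) = 0.1129
Sum ≈ 2.4868 → 2.487 bits.

2.487 bits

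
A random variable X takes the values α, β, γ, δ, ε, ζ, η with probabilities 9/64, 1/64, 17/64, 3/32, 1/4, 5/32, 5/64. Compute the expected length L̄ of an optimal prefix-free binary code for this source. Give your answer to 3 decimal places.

Repeatedly combine the two least-probable nodes; the expected code length is the sum of the merged weights.
merge 1/64 + 5/64 → 3/32
merge 3/32 + 3/32 → 3/16
merge 9/64 + 5/32 → 19/64
merge 3/16 + 1/4 → 7/16
merge 17/64 + 19/64 → 9/16
merge 7/16 + 9/16 → 1
L = 3/32 + 3/16 + 19/64 + 7/16 + 9/16 + 1 = 165/64 ≈ 2.578 bits/symbol.

2.578 bits/symbol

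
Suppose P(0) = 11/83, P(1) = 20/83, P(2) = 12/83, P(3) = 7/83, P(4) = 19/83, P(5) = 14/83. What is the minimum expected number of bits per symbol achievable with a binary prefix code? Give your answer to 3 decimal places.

2.530 bits/symbol

Repeatedly combine the two least-probable nodes; the expected code length is the sum of the merged weights.
merge 7/83 + 11/83 → 18/83
merge 12/83 + 14/83 → 26/83
merge 18/83 + 19/83 → 37/83
merge 20/83 + 26/83 → 46/83
merge 37/83 + 46/83 → 1
L = 18/83 + 26/83 + 37/83 + 46/83 + 1 = 210/83 ≈ 2.530 bits/symbol.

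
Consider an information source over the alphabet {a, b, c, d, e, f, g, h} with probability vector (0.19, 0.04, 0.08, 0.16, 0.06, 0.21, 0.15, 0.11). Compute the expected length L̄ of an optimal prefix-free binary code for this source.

2.88 bits/symbol

Repeatedly combine the two least-probable nodes; the expected code length is the sum of the merged weights.
merge 1/25 + 3/50 → 1/10
merge 2/25 + 1/10 → 9/50
merge 11/100 + 3/20 → 13/50
merge 4/25 + 9/50 → 17/50
merge 19/100 + 21/100 → 2/5
merge 13/50 + 17/50 → 3/5
merge 2/5 + 3/5 → 1
L = 1/10 + 9/50 + 13/50 + 17/50 + 2/5 + 3/5 + 1 = 72/25 = 2.88 bits/symbol.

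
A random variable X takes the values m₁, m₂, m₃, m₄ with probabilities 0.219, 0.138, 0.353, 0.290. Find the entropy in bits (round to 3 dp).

H = −Σ pᵢ log₂ pᵢ.
−0.219·log₂(0.219) = 0.4798
−0.138·log₂(0.138) = 0.3943
−0.353·log₂(0.353) = 0.5303
−0.290·log₂(0.290) = 0.5179
Sum ≈ 1.9223 → 1.922 bits.

1.922 bits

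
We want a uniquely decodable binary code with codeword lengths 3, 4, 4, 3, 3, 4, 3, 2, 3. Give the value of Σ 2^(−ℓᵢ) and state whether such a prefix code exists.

With common denominator 2^4 = 16: Σ 2^(−ℓᵢ) = 2/16 + 1/16 + 1/16 + 2/16 + 2/16 + 1/16 + 2/16 + 4/16 + 2/16 = 17/16 = 1.0625.
Kraft's inequality requires Σ ≤ 1; here Σ = 1.0625 > 1, so no such prefix code exists.

1.0625; no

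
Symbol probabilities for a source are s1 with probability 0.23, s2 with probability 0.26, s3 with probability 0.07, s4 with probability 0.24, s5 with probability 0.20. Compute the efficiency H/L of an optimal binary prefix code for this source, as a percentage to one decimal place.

97.8%

Entropy H = −Σ p log₂ p ≈ 2.2200 bits.
Huffman merges: 7/100+1/5→27/100; 23/100+6/25→47/100; 13/50+27/100→53/100; 47/100+53/100→1. L = 227/100 ≈ 2.2700.
Efficiency = H/L = 2.2200/2.2700 = 97.8%.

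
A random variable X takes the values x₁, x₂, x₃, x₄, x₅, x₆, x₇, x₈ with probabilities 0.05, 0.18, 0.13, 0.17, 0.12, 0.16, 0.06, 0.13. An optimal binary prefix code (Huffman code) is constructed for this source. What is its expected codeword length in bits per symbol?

Repeatedly combine the two least-probable nodes; the expected code length is the sum of the merged weights.
merge 1/20 + 3/50 → 11/100
merge 11/100 + 3/25 → 23/100
merge 13/100 + 13/100 → 13/50
merge 4/25 + 17/100 → 33/100
merge 9/50 + 23/100 → 41/100
merge 13/50 + 33/100 → 59/100
merge 41/100 + 59/100 → 1
L = 11/100 + 23/100 + 13/50 + 33/100 + 41/100 + 59/100 + 1 = 293/100 = 2.93 bits/symbol.

2.93 bits/symbol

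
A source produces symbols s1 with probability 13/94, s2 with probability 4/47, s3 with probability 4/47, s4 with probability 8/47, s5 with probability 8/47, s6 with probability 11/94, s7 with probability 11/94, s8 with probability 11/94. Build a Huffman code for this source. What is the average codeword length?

Repeatedly combine the two least-probable nodes; the expected code length is the sum of the merged weights.
merge 4/47 + 4/47 → 8/47
merge 11/94 + 11/94 → 11/47
merge 11/94 + 13/94 → 12/47
merge 8/47 + 8/47 → 16/47
merge 8/47 + 11/47 → 19/47
merge 12/47 + 16/47 → 28/47
merge 19/47 + 28/47 → 1
L = 8/47 + 11/47 + 12/47 + 16/47 + 19/47 + 28/47 + 1 = 3 bits/symbol.

3 bits/symbol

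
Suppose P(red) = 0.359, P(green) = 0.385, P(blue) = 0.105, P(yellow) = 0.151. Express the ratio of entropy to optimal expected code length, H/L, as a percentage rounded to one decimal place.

97.0%

Entropy H = −Σ p log₂ p ≈ 1.8140 bits.
Huffman merges: 21/200+151/1000→32/125; 32/125+359/1000→123/200; 77/200+123/200→1. L = 1871/1000 ≈ 1.8710.
Efficiency = H/L = 1.8140/1.8710 = 97.0%.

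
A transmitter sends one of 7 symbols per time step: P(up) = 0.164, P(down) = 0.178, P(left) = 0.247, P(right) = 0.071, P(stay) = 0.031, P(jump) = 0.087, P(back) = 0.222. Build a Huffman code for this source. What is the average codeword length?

2.633 bits/symbol

Repeatedly combine the two least-probable nodes; the expected code length is the sum of the merged weights.
merge 31/1000 + 71/1000 → 51/500
merge 87/1000 + 51/500 → 189/1000
merge 41/250 + 89/500 → 171/500
merge 189/1000 + 111/500 → 411/1000
merge 247/1000 + 171/500 → 589/1000
merge 411/1000 + 589/1000 → 1
L = 51/500 + 189/1000 + 171/500 + 411/1000 + 589/1000 + 1 = 2633/1000 = 2.633 bits/symbol.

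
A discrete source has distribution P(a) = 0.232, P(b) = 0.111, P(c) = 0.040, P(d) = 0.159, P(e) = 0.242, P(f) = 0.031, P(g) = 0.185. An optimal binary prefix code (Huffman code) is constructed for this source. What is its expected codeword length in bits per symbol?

2.594 bits/symbol

Repeatedly combine the two least-probable nodes; the expected code length is the sum of the merged weights.
merge 31/1000 + 1/25 → 71/1000
merge 71/1000 + 111/1000 → 91/500
merge 159/1000 + 91/500 → 341/1000
merge 37/200 + 29/125 → 417/1000
merge 121/500 + 341/1000 → 583/1000
merge 417/1000 + 583/1000 → 1
L = 71/1000 + 91/500 + 341/1000 + 417/1000 + 583/1000 + 1 = 1297/500 = 2.594 bits/symbol.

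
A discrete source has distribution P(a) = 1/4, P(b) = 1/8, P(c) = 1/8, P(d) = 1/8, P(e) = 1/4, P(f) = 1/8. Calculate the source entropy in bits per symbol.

Each probability is a power of 1/2, so log₂(1/p) is an integer.
H = Σ p·log₂(1/p) = 1/4·2 + 1/8·3 + 1/8·3 + 1/8·3 + 1/4·2 + 1/8·3 = 2.5 bits.

2.5 bits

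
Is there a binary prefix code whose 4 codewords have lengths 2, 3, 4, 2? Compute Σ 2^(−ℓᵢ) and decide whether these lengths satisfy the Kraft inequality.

With common denominator 2^4 = 16: Σ 2^(−ℓᵢ) = 4/16 + 2/16 + 1/16 + 4/16 = 11/16 = 0.6875.
Kraft's inequality requires Σ ≤ 1; here Σ = 0.6875 ≤ 1, so such a prefix code exists.

0.6875; yes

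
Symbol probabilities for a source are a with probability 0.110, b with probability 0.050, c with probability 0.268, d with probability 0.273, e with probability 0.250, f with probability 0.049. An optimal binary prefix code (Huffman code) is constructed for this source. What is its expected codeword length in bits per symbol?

2.308 bits/symbol

Repeatedly combine the two least-probable nodes; the expected code length is the sum of the merged weights.
merge 49/1000 + 1/20 → 99/1000
merge 99/1000 + 11/100 → 209/1000
merge 209/1000 + 1/4 → 459/1000
merge 67/250 + 273/1000 → 541/1000
merge 459/1000 + 541/1000 → 1
L = 99/1000 + 209/1000 + 459/1000 + 541/1000 + 1 = 577/250 = 2.308 bits/symbol.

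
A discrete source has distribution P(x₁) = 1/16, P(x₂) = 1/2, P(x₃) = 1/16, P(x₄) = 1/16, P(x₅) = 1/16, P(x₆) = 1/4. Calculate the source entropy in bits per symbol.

2 bits

Each probability is a power of 1/2, so log₂(1/p) is an integer.
H = Σ p·log₂(1/p) = 1/16·4 + 1/2·1 + 1/16·4 + 1/16·4 + 1/16·4 + 1/4·2 = 2 bits.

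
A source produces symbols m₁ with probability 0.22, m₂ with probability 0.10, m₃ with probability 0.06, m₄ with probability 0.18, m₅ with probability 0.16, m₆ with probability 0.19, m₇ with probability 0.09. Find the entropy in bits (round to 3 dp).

H = −Σ pᵢ log₂ pᵢ.
−0.22·log₂(0.22) = 0.4806
−0.10·log₂(0.10) = 0.3322
−0.06·log₂(0.06) = 0.2435
−0.18·log₂(0.18) = 0.4453
−0.16·log₂(0.16) = 0.4230
−0.19·log₂(0.19) = 0.4552
−0.09·log₂(0.09) = 0.3127
Sum ≈ 2.6925 → 2.693 bits.

2.693 bits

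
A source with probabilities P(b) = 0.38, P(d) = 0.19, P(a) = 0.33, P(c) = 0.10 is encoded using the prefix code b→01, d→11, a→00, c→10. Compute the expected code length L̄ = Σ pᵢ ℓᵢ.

L̄ = Σ pᵢ·ℓᵢ = 0.38·2 + 0.19·2 + 0.33·2 + 0.10·2 = 2 bits/symbol.

2 bits/symbol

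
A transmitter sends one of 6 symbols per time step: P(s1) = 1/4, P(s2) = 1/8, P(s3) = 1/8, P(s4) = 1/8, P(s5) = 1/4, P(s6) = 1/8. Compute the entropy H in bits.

2.5 bits

Each probability is a power of 1/2, so log₂(1/p) is an integer.
H = Σ p·log₂(1/p) = 1/4·2 + 1/8·3 + 1/8·3 + 1/8·3 + 1/4·2 + 1/8·3 = 2.5 bits.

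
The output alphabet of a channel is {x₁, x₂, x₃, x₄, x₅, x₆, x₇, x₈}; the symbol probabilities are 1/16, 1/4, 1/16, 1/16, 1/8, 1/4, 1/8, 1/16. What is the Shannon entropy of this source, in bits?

Each probability is a power of 1/2, so log₂(1/p) is an integer.
H = Σ p·log₂(1/p) = 1/16·4 + 1/4·2 + 1/16·4 + 1/16·4 + 1/8·3 + 1/4·2 + 1/8·3 + 1/16·4 = 2.75 bits.

2.75 bits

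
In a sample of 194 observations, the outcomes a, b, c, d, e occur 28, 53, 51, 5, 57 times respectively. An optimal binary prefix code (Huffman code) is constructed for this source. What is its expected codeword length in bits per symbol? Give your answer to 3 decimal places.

2.170 bits/symbol

Probabilities are the counts divided by 194.
Repeatedly combine the two least-probable nodes; the expected code length is the sum of the merged weights.
merge 5/194 + 14/97 → 33/194
merge 33/194 + 51/194 → 42/97
merge 53/194 + 57/194 → 55/97
merge 42/97 + 55/97 → 1
L = 33/194 + 42/97 + 55/97 + 1 = 421/194 ≈ 2.170 bits/symbol.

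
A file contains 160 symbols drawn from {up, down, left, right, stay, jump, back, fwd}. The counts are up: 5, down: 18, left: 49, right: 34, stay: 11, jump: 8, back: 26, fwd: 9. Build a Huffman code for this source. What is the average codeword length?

Probabilities are the counts divided by 160.
Repeatedly combine the two least-probable nodes; the expected code length is the sum of the merged weights.
merge 1/32 + 1/20 → 13/160
merge 9/160 + 11/160 → 1/8
merge 13/160 + 9/80 → 31/160
merge 1/8 + 13/80 → 23/80
merge 31/160 + 17/80 → 13/32
merge 23/80 + 49/160 → 19/32
merge 13/32 + 19/32 → 1
L = 13/160 + 1/8 + 31/160 + 23/80 + 13/32 + 19/32 + 1 = 43/16 = 2.6875 bits/symbol.

2.6875 bits/symbol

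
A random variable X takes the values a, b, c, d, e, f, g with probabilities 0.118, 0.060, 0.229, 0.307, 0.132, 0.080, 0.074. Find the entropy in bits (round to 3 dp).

2.572 bits

H = −Σ pᵢ log₂ pᵢ.
−0.118·log₂(0.118) = 0.3638
−0.060·log₂(0.060) = 0.2435
−0.229·log₂(0.229) = 0.4870
−0.307·log₂(0.307) = 0.5230
−0.132·log₂(0.132) = 0.3856
−0.080·log₂(0.080) = 0.2915
−0.074·log₂(0.074) = 0.2780
Sum ≈ 2.5725 → 2.572 bits.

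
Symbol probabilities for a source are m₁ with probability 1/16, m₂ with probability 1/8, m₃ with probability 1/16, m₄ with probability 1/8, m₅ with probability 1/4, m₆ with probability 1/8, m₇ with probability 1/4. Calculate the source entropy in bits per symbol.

2.625 bits

Each probability is a power of 1/2, so log₂(1/p) is an integer.
H = Σ p·log₂(1/p) = 1/16·4 + 1/8·3 + 1/16·4 + 1/8·3 + 1/4·2 + 1/8·3 + 1/4·2 = 2.625 bits.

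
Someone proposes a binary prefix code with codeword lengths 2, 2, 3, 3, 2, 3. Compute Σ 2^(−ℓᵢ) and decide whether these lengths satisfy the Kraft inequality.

1.125; no

With common denominator 2^3 = 8: Σ 2^(−ℓᵢ) = 2/8 + 2/8 + 1/8 + 1/8 + 2/8 + 1/8 = 9/8 = 1.125.
Kraft's inequality requires Σ ≤ 1; here Σ = 1.125 > 1, so no such prefix code exists.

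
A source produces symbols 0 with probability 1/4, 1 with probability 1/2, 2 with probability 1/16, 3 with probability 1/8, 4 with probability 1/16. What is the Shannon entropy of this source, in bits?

1.875 bits

Each probability is a power of 1/2, so log₂(1/p) is an integer.
H = Σ p·log₂(1/p) = 1/4·2 + 1/2·1 + 1/16·4 + 1/8·3 + 1/16·4 = 1.875 bits.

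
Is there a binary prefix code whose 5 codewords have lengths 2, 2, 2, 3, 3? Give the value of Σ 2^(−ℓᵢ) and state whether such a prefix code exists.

1; yes

With common denominator 2^3 = 8: Σ 2^(−ℓᵢ) = 2/8 + 2/8 + 2/8 + 1/8 + 1/8 = 8/8 = 1.
Kraft's inequality requires Σ ≤ 1; here Σ = 1 ≤ 1, so such a prefix code exists.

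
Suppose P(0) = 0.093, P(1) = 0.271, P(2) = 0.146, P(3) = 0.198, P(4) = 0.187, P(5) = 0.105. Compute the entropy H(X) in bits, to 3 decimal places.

H = −Σ pᵢ log₂ pᵢ.
−0.093·log₂(0.093) = 0.3187
−0.271·log₂(0.271) = 0.5105
−0.146·log₂(0.146) = 0.4053
−0.198·log₂(0.198) = 0.4626
−0.187·log₂(0.187) = 0.4523
−0.105·log₂(0.105) = 0.3414
Sum ≈ 2.4908 → 2.491 bits.

2.491 bits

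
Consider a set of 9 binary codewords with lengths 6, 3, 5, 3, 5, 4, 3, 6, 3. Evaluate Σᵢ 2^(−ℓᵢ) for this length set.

0.65625

With common denominator 2^6 = 64: Σ 2^(−ℓᵢ) = 1/64 + 8/64 + 2/64 + 8/64 + 2/64 + 4/64 + 8/64 + 1/64 + 8/64 = 42/64 = 0.65625.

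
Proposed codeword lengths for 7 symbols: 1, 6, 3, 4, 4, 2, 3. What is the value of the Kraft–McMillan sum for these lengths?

With common denominator 2^6 = 64: Σ 2^(−ℓᵢ) = 32/64 + 1/64 + 8/64 + 4/64 + 4/64 + 16/64 + 8/64 = 73/64 = 1.140625.

1.140625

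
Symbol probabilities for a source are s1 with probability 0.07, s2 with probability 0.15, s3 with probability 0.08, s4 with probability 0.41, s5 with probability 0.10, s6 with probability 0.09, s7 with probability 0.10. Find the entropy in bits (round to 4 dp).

H = −Σ pᵢ log₂ pᵢ.
−0.07·log₂(0.07) = 0.2686
−0.15·log₂(0.15) = 0.4105
−0.08·log₂(0.08) = 0.2915
−0.41·log₂(0.41) = 0.5274
−0.10·log₂(0.10) = 0.3322
−0.09·log₂(0.09) = 0.3127
−0.10·log₂(0.10) = 0.3322
Sum ≈ 2.4750 → 2.4750 bits.

2.4750 bits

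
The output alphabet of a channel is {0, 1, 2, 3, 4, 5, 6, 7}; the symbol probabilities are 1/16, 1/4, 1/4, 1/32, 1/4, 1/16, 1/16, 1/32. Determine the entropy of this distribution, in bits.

Each probability is a power of 1/2, so log₂(1/p) is an integer.
H = Σ p·log₂(1/p) = 1/16·4 + 1/4·2 + 1/4·2 + 1/32·5 + 1/4·2 + 1/16·4 + 1/16·4 + 1/32·5 = 2.5625 bits.

2.5625 bits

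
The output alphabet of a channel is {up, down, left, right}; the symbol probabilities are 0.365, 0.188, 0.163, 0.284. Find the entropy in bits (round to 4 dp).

1.9264 bits

H = −Σ pᵢ log₂ pᵢ.
−0.365·log₂(0.365) = 0.5307
−0.188·log₂(0.188) = 0.4533
−0.163·log₂(0.163) = 0.4266
−0.284·log₂(0.284) = 0.5158
Sum ≈ 1.9264 → 1.9264 bits.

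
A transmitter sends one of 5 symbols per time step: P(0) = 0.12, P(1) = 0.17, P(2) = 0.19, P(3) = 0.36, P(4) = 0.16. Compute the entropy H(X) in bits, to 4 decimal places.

2.2105 bits

H = −Σ pᵢ log₂ pᵢ.
−0.12·log₂(0.12) = 0.3671
−0.17·log₂(0.17) = 0.4346
−0.19·log₂(0.19) = 0.4552
−0.36·log₂(0.36) = 0.5306
−0.16·log₂(0.16) = 0.4230
Sum ≈ 2.2105 → 2.2105 bits.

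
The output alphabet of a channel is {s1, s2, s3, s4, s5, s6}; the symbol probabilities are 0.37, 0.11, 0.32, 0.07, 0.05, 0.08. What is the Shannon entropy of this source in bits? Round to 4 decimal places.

2.1832 bits

H = −Σ pᵢ log₂ pᵢ.
−0.37·log₂(0.37) = 0.5307
−0.11·log₂(0.11) = 0.3503
−0.32·log₂(0.32) = 0.5260
−0.07·log₂(0.07) = 0.2686
−0.05·log₂(0.05) = 0.2161
−0.08·log₂(0.08) = 0.2915
Sum ≈ 2.1832 → 2.1832 bits.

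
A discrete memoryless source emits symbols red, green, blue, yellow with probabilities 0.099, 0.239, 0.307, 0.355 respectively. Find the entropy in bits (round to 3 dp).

1.877 bits

H = −Σ pᵢ log₂ pᵢ.
−0.099·log₂(0.099) = 0.3303
−0.239·log₂(0.239) = 0.4935
−0.307·log₂(0.307) = 0.5230
−0.355·log₂(0.355) = 0.5304
Sum ≈ 1.8773 → 1.877 bits.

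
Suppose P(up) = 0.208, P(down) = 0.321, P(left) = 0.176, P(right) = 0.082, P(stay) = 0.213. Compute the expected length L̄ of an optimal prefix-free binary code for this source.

Repeatedly combine the two least-probable nodes; the expected code length is the sum of the merged weights.
merge 41/500 + 22/125 → 129/500
merge 26/125 + 213/1000 → 421/1000
merge 129/500 + 321/1000 → 579/1000
merge 421/1000 + 579/1000 → 1
L = 129/500 + 421/1000 + 579/1000 + 1 = 1129/500 = 2.258 bits/symbol.

2.258 bits/symbol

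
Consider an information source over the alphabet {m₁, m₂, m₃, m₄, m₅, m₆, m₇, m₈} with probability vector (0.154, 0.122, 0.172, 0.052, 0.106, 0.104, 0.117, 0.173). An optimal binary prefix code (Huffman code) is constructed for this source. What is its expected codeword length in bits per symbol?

Repeatedly combine the two least-probable nodes; the expected code length is the sum of the merged weights.
merge 13/250 + 13/125 → 39/250
merge 53/500 + 117/1000 → 223/1000
merge 61/500 + 77/500 → 69/250
merge 39/250 + 43/250 → 41/125
merge 173/1000 + 223/1000 → 99/250
merge 69/250 + 41/125 → 151/250
merge 99/250 + 151/250 → 1
L = 39/250 + 223/1000 + 69/250 + 41/125 + 99/250 + 151/250 + 1 = 2983/1000 = 2.983 bits/symbol.

2.983 bits/symbol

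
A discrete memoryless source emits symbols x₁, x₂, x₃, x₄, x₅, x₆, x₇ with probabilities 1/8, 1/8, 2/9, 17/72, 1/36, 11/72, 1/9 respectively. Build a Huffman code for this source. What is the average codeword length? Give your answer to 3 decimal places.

Repeatedly combine the two least-probable nodes; the expected code length is the sum of the merged weights.
merge 1/36 + 1/9 → 5/36
merge 1/8 + 1/8 → 1/4
merge 5/36 + 11/72 → 7/24
merge 2/9 + 17/72 → 11/24
merge 1/4 + 7/24 → 13/24
merge 11/24 + 13/24 → 1
L = 5/36 + 1/4 + 7/24 + 11/24 + 13/24 + 1 = 193/72 ≈ 2.681 bits/symbol.

2.681 bits/symbol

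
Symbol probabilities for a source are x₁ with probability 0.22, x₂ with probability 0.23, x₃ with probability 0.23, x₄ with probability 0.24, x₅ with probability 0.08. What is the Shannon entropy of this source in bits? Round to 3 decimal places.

H = −Σ pᵢ log₂ pᵢ.
−0.22·log₂(0.22) = 0.4806
−0.23·log₂(0.23) = 0.4877
−0.23·log₂(0.23) = 0.4877
−0.24·log₂(0.24) = 0.4941
−0.08·log₂(0.08) = 0.2915
Sum ≈ 2.2416 → 2.242 bits.

2.242 bits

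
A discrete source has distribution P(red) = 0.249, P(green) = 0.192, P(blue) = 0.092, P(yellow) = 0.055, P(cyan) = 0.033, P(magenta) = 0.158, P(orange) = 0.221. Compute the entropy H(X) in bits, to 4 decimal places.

H = −Σ pᵢ log₂ pᵢ.
−0.249·log₂(0.249) = 0.4994
−0.192·log₂(0.192) = 0.4571
−0.092·log₂(0.092) = 0.3167
−0.055·log₂(0.055) = 0.2301
−0.033·log₂(0.033) = 0.1624
−0.158·log₂(0.158) = 0.4206
−0.221·log₂(0.221) = 0.4813
Sum ≈ 2.5677 → 2.5677 bits.

2.5677 bits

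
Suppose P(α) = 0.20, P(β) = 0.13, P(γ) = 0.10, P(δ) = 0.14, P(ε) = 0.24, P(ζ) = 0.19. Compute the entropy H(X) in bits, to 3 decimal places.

H = −Σ pᵢ log₂ pᵢ.
−0.20·log₂(0.20) = 0.4644
−0.13·log₂(0.13) = 0.3826
−0.10·log₂(0.10) = 0.3322
−0.14·log₂(0.14) = 0.3971
−0.24·log₂(0.24) = 0.4941
−0.19·log₂(0.19) = 0.4552
Sum ≈ 2.5257 → 2.526 bits.

2.526 bits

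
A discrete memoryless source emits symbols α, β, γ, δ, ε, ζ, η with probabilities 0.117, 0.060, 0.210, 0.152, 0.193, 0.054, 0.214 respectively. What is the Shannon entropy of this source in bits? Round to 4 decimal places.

2.6531 bits

H = −Σ pᵢ log₂ pᵢ.
−0.117·log₂(0.117) = 0.3622
−0.060·log₂(0.060) = 0.2435
−0.210·log₂(0.210) = 0.4728
−0.152·log₂(0.152) = 0.4131
−0.193·log₂(0.193) = 0.4581
−0.054·log₂(0.054) = 0.2274
−0.214·log₂(0.214) = 0.4760
Sum ≈ 2.6531 → 2.6531 bits.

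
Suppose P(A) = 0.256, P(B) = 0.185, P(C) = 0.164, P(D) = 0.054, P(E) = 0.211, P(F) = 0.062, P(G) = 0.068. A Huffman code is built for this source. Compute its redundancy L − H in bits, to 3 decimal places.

Entropy H = −Σ p log₂ p ≈ 2.5948 bits.
Huffman merges: 27/500+31/500→29/250; 17/250+29/250→23/125; 41/250+23/125→87/250; 37/200+211/1000→99/250; 32/125+87/250→151/250; 99/250+151/250→1. L = 331/125 ≈ 2.6480.
L − H = 2.6480 − 2.5948 = 0.053 bits.

0.053 bits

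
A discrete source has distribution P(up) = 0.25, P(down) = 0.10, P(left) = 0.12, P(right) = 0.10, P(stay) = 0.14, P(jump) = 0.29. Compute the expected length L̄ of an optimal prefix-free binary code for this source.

Repeatedly combine the two least-probable nodes; the expected code length is the sum of the merged weights.
merge 1/10 + 1/10 → 1/5
merge 3/25 + 7/50 → 13/50
merge 1/5 + 1/4 → 9/20
merge 13/50 + 29/100 → 11/20
merge 9/20 + 11/20 → 1
L = 1/5 + 13/50 + 9/20 + 11/20 + 1 = 123/50 = 2.46 bits/symbol.

2.46 bits/symbol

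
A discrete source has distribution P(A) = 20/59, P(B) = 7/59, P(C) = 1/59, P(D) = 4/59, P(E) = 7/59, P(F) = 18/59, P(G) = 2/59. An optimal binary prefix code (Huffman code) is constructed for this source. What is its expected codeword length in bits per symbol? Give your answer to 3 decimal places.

2.407 bits/symbol

Repeatedly combine the two least-probable nodes; the expected code length is the sum of the merged weights.
merge 1/59 + 2/59 → 3/59
merge 3/59 + 4/59 → 7/59
merge 7/59 + 7/59 → 14/59
merge 7/59 + 14/59 → 21/59
merge 18/59 + 20/59 → 38/59
merge 21/59 + 38/59 → 1
L = 3/59 + 7/59 + 14/59 + 21/59 + 38/59 + 1 = 142/59 ≈ 2.407 bits/symbol.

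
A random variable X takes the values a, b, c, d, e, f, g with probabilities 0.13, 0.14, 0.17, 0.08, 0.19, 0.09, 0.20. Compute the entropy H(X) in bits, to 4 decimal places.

H = −Σ pᵢ log₂ pᵢ.
−0.13·log₂(0.13) = 0.3826
−0.14·log₂(0.14) = 0.3971
−0.17·log₂(0.17) = 0.4346
−0.08·log₂(0.08) = 0.2915
−0.19·log₂(0.19) = 0.4552
−0.09·log₂(0.09) = 0.3127
−0.20·log₂(0.20) = 0.4644
Sum ≈ 2.7381 → 2.7381 bits.

2.7381 bits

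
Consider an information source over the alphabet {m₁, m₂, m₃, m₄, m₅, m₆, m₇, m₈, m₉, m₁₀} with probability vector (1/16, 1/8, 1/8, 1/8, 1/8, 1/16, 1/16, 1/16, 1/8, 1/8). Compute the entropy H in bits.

3.25 bits

Each probability is a power of 1/2, so log₂(1/p) is an integer.
H = Σ p·log₂(1/p) = 1/16·4 + 1/8·3 + 1/8·3 + 1/8·3 + 1/8·3 + 1/16·4 + 1/16·4 + 1/16·4 + 1/8·3 + 1/8·3 = 3.25 bits.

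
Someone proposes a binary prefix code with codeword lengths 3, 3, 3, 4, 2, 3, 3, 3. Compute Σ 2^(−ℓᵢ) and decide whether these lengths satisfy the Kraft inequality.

1.0625; no

With common denominator 2^4 = 16: Σ 2^(−ℓᵢ) = 2/16 + 2/16 + 2/16 + 1/16 + 4/16 + 2/16 + 2/16 + 2/16 = 17/16 = 1.0625.
Kraft's inequality requires Σ ≤ 1; here Σ = 1.0625 > 1, so no such prefix code exists.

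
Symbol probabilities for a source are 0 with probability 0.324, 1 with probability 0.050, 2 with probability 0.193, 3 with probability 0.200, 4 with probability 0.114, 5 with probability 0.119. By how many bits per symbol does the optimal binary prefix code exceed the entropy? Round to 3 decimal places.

0.059 bits

Entropy H = −Σ p log₂ p ≈ 2.3879 bits.
Huffman merges: 1/20+57/500→41/250; 119/1000+41/250→283/1000; 193/1000+1/5→393/1000; 283/1000+81/250→607/1000; 393/1000+607/1000→1. L = 2447/1000 ≈ 2.4470.
L − H = 2.4470 − 2.3879 = 0.059 bits.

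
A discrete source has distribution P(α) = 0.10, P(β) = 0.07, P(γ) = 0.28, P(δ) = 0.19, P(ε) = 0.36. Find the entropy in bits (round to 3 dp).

2.101 bits

H = −Σ pᵢ log₂ pᵢ.
−0.10·log₂(0.10) = 0.3322
−0.07·log₂(0.07) = 0.2686
−0.28·log₂(0.28) = 0.5142
−0.19·log₂(0.19) = 0.4552
−0.36·log₂(0.36) = 0.5306
Sum ≈ 2.1008 → 2.101 bits.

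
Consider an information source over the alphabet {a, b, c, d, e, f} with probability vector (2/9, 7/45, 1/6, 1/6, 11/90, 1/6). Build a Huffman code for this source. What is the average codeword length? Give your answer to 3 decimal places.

Repeatedly combine the two least-probable nodes; the expected code length is the sum of the merged weights.
merge 11/90 + 7/45 → 5/18
merge 1/6 + 1/6 → 1/3
merge 1/6 + 2/9 → 7/18
merge 5/18 + 1/3 → 11/18
merge 7/18 + 11/18 → 1
L = 5/18 + 1/3 + 7/18 + 11/18 + 1 = 47/18 ≈ 2.611 bits/symbol.

2.611 bits/symbol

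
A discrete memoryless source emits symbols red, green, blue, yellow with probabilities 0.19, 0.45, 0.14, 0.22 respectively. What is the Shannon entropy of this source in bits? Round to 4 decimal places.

1.8513 bits

H = −Σ pᵢ log₂ pᵢ.
−0.19·log₂(0.19) = 0.4552
−0.45·log₂(0.45) = 0.5184
−0.14·log₂(0.14) = 0.3971
−0.22·log₂(0.22) = 0.4806
Sum ≈ 1.8513 → 1.8513 bits.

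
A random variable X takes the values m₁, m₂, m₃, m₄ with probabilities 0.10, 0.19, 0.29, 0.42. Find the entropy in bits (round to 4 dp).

H = −Σ pᵢ log₂ pᵢ.
−0.10·log₂(0.10) = 0.3322
−0.19·log₂(0.19) = 0.4552
−0.29·log₂(0.29) = 0.5179
−0.42·log₂(0.42) = 0.5256
Sum ≈ 1.8310 → 1.8310 bits.

1.8310 bits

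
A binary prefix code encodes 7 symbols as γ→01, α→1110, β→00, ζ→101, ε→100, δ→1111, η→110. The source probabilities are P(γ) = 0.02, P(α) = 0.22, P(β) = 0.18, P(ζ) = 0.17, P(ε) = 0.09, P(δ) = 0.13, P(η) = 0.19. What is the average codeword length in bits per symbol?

3.15 bits/symbol

L̄ = Σ pᵢ·ℓᵢ = 0.02·2 + 0.22·4 + 0.18·2 + 0.17·3 + 0.09·3 + 0.13·4 + 0.19·3 = 3.15 bits/symbol.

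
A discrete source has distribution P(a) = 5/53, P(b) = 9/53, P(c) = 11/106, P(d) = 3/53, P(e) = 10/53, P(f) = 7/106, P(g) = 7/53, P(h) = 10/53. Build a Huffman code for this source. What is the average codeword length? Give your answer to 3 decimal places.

2.934 bits/symbol

Repeatedly combine the two least-probable nodes; the expected code length is the sum of the merged weights.
merge 3/53 + 7/106 → 13/106
merge 5/53 + 11/106 → 21/106
merge 13/106 + 7/53 → 27/106
merge 9/53 + 10/53 → 19/53
merge 10/53 + 21/106 → 41/106
merge 27/106 + 19/53 → 65/106
merge 41/106 + 65/106 → 1
L = 13/106 + 21/106 + 27/106 + 19/53 + 41/106 + 65/106 + 1 = 311/106 ≈ 2.934 bits/symbol.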